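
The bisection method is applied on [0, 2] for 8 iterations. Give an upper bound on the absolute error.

Bisection error bound: |error| ≤ (b-a)/2^n
|error| ≤ (2 - 0)/2^8 = 2/2^8
|error| ≤ 0.0078125000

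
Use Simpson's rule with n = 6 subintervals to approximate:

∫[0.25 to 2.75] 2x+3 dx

f(x) = 2x+3
a = 0.25, b = 2.75, n = 6
h = (b - a)/n = 0.416667

Simpson's rule: (h/3)[f(x₀) + 4f(x₁) + 2f(x₂) + ... + f(xₙ)]

x_0 = 0.2500, f(x_0) = 3.500000, coefficient = 1
x_1 = 0.6667, f(x_1) = 4.333333, coefficient = 4
x_2 = 1.0833, f(x_2) = 5.166667, coefficient = 2
x_3 = 1.5000, f(x_3) = 6.000000, coefficient = 4
x_4 = 1.9167, f(x_4) = 6.833333, coefficient = 2
x_5 = 2.3333, f(x_5) = 7.666667, coefficient = 4
x_6 = 2.7500, f(x_6) = 8.500000, coefficient = 1

I ≈ (0.416667/3) × 108.000000 = 15.000000
Exact value: 15.000000
Error: 0.000000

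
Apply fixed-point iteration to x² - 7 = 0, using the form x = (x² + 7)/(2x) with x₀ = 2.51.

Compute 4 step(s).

Equation: x² - 7 = 0
Fixed-point form: x = (x² + 7)/(2x)
x₀ = 2.51

x_1 = g(2.510000) = 2.649422
x_2 = g(2.649422) = 2.645754
x_3 = g(2.645754) = 2.645751
x_4 = g(2.645751) = 2.645751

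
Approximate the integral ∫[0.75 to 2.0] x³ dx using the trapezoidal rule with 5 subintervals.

f(x) = x³
a = 0.75, b = 2.0, n = 5
h = (b - a)/n = 0.250000

Trapezoidal rule: (h/2)[f(x₀) + 2f(x₁) + 2f(x₂) + ... + f(xₙ)]

x_0 = 0.7500, f(x_0) = 0.421875, coefficient = 1
x_1 = 1.0000, f(x_1) = 1.000000, coefficient = 2
x_2 = 1.2500, f(x_2) = 1.953125, coefficient = 2
x_3 = 1.5000, f(x_3) = 3.375000, coefficient = 2
x_4 = 1.7500, f(x_4) = 5.359375, coefficient = 2
x_5 = 2.0000, f(x_5) = 8.000000, coefficient = 1

I ≈ (0.250000/2) × 31.796875 = 3.974609
Exact value: 3.920898
Error: 0.053711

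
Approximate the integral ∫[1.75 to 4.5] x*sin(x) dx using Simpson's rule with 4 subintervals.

f(x) = x*sin(x)
a = 1.75, b = 4.5, n = 4
h = (b - a)/n = 0.687500

Simpson's rule: (h/3)[f(x₀) + 4f(x₁) + 2f(x₂) + ... + f(xₙ)]

x_0 = 1.7500, f(x_0) = 1.721975, coefficient = 1
x_1 = 2.4375, f(x_1) = 1.577897, coefficient = 4
x_2 = 3.1250, f(x_2) = 0.051850, coefficient = 2
x_3 = 3.8125, f(x_3) = -2.370220, coefficient = 4
x_4 = 4.5000, f(x_4) = -4.398886, coefficient = 1

I ≈ (0.687500/3) × -5.742499 = -1.315989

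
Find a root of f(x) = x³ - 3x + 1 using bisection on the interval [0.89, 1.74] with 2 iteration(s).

f(x) = x³ - 3x + 1
Initial interval: [0.89, 1.74]

Iteration 1:
  c_1 = (0.890000 + 1.740000)/2 = 1.315000
  f(c_1) = f(1.315000) = -0.671069
  f(a) × f(c) ≥ 0, new interval: [1.315000, 1.740000]
Iteration 2:
  c_2 = (1.315000 + 1.740000)/2 = 1.527500
  f(c_2) = f(1.527500) = -0.018451
  f(a) × f(c) ≥ 0, new interval: [1.527500, 1.740000]

After 2 iteration(s), the approximation is c_2 = 1.527500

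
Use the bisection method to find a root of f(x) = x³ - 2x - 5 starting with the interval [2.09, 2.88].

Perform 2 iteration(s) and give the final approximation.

f(x) = x³ - 2x - 5
Initial interval: [2.09, 2.88]

Iteration 1:
  c_1 = (2.090000 + 2.880000)/2 = 2.485000
  f(c_1) = f(2.485000) = 5.375434
  f(a) × f(c) < 0, new interval: [2.090000, 2.485000]
Iteration 2:
  c_2 = (2.090000 + 2.485000)/2 = 2.287500
  f(c_2) = f(2.287500) = 2.394701
  f(a) × f(c) < 0, new interval: [2.090000, 2.287500]

After 2 iteration(s), the approximation is c_2 = 2.287500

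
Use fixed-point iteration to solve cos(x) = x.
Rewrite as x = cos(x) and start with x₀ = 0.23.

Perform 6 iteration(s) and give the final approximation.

Equation: cos(x) = x
Fixed-point form: x = cos(x)
x₀ = 0.23

x_1 = g(0.230000) = 0.973666
x_2 = g(0.973666) = 0.562271
x_3 = g(0.562271) = 0.846046
x_4 = g(0.846046) = 0.662948
x_5 = g(0.662948) = 0.788181
x_6 = g(0.788181) = 0.705136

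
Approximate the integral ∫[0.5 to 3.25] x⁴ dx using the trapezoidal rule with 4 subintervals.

f(x) = x⁴
a = 0.5, b = 3.25, n = 4
h = (b - a)/n = 0.687500

Trapezoidal rule: (h/2)[f(x₀) + 2f(x₁) + 2f(x₂) + ... + f(xₙ)]

x_0 = 0.5000, f(x_0) = 0.062500, coefficient = 1
x_1 = 1.1875, f(x_1) = 1.988541, coefficient = 2
x_2 = 1.8750, f(x_2) = 12.359619, coefficient = 2
x_3 = 2.5625, f(x_3) = 43.117691, coefficient = 2
x_4 = 3.2500, f(x_4) = 111.566406, coefficient = 1

I ≈ (0.687500/2) × 226.560608 = 77.880209
Exact value: 72.511914
Error: 5.368295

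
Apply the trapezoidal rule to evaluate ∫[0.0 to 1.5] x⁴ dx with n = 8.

f(x) = x⁴
a = 0.0, b = 1.5, n = 8
h = (b - a)/n = 0.187500

Trapezoidal rule: (h/2)[f(x₀) + 2f(x₁) + 2f(x₂) + ... + f(xₙ)]

x_0 = 0.0000, f(x_0) = 0.000000, coefficient = 1
x_1 = 0.1875, f(x_1) = 0.001236, coefficient = 2
x_2 = 0.3750, f(x_2) = 0.019775, coefficient = 2
x_3 = 0.5625, f(x_3) = 0.100113, coefficient = 2
x_4 = 0.7500, f(x_4) = 0.316406, coefficient = 2
x_5 = 0.9375, f(x_5) = 0.772476, coefficient = 2
x_6 = 1.1250, f(x_6) = 1.601807, coefficient = 2
x_7 = 1.3125, f(x_7) = 2.967545, coefficient = 2
x_8 = 1.5000, f(x_8) = 5.062500, coefficient = 1

I ≈ (0.187500/2) × 16.621216 = 1.558239
Exact value: 1.518750
Error: 0.039489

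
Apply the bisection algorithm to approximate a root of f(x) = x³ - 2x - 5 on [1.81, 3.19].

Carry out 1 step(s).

f(x) = x³ - 2x - 5
Initial interval: [1.81, 3.19]

Iteration 1:
  c_1 = (1.810000 + 3.190000)/2 = 2.500000
  f(c_1) = f(2.500000) = 5.625000
  f(a) × f(c) < 0, new interval: [1.810000, 2.500000]

After 1 iteration(s), the approximation is c_1 = 2.500000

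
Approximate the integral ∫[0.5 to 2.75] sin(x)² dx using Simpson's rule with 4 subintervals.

f(x) = sin(x)²
a = 0.5, b = 2.75, n = 4
h = (b - a)/n = 0.562500

Simpson's rule: (h/3)[f(x₀) + 4f(x₁) + 2f(x₂) + ... + f(xₙ)]

x_0 = 0.5000, f(x_0) = 0.229849, coefficient = 1
x_1 = 1.0625, f(x_1) = 0.763133, coefficient = 4
x_2 = 1.6250, f(x_2) = 0.997065, coefficient = 2
x_3 = 2.1875, f(x_3) = 0.665512, coefficient = 4
x_4 = 2.7500, f(x_4) = 0.145665, coefficient = 1

I ≈ (0.562500/3) × 8.084225 = 1.515792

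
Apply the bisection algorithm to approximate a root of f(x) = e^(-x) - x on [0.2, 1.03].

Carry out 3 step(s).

f(x) = e^(-x) - x
Initial interval: [0.2, 1.03]

Iteration 1:
  c_1 = (0.200000 + 1.030000)/2 = 0.615000
  f(c_1) = f(0.615000) = -0.074359
  f(a) × f(c) < 0, new interval: [0.200000, 0.615000]
Iteration 2:
  c_2 = (0.200000 + 0.615000)/2 = 0.407500
  f(c_2) = f(0.407500) = 0.257811
  f(a) × f(c) ≥ 0, new interval: [0.407500, 0.615000]
Iteration 3:
  c_3 = (0.407500 + 0.615000)/2 = 0.511250
  f(c_3) = f(0.511250) = 0.088495
  f(a) × f(c) ≥ 0, new interval: [0.511250, 0.615000]

After 3 iteration(s), the approximation is c_3 = 0.511250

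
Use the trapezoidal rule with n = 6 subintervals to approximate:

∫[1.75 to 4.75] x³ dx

f(x) = x³
a = 1.75, b = 4.75, n = 6
h = (b - a)/n = 0.500000

Trapezoidal rule: (h/2)[f(x₀) + 2f(x₁) + 2f(x₂) + ... + f(xₙ)]

x_0 = 1.7500, f(x_0) = 5.359375, coefficient = 1
x_1 = 2.2500, f(x_1) = 11.390625, coefficient = 2
x_2 = 2.7500, f(x_2) = 20.796875, coefficient = 2
x_3 = 3.2500, f(x_3) = 34.328125, coefficient = 2
x_4 = 3.7500, f(x_4) = 52.734375, coefficient = 2
x_5 = 4.2500, f(x_5) = 76.765625, coefficient = 2
x_6 = 4.7500, f(x_6) = 107.171875, coefficient = 1

I ≈ (0.500000/2) × 504.562500 = 126.140625
Exact value: 124.921875
Error: 1.218750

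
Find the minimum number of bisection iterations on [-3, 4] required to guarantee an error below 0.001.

We need (b-a)/2^n ≤ 0.001
(4 - (-3))/2^n ≤ 0.001
7/2^n ≤ 0.001
2^n ≥ 7000
n ≥ log₂(7000) = 12.77
n ≥ 13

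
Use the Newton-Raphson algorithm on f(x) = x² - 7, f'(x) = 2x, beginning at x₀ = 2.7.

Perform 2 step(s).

f(x) = x² - 7
f'(x) = 2x
x₀ = 2.7

Newton-Raphson formula: x_{n+1} = x_n - f(x_n)/f'(x_n)

Iteration 1:
  f(2.700000) = 0.290000
  f'(2.700000) = 5.400000
  x_1 = 2.700000 - 0.290000/5.400000 = 2.646296
Iteration 2:
  f(2.646296) = 0.002884
  f'(2.646296) = 5.292593
  x_2 = 2.646296 - 0.002884/5.292593 = 2.645751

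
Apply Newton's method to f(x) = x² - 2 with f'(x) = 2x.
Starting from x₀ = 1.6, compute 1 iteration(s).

f(x) = x² - 2
f'(x) = 2x
x₀ = 1.6

Newton-Raphson formula: x_{n+1} = x_n - f(x_n)/f'(x_n)

Iteration 1:
  f(1.600000) = 0.560000
  f'(1.600000) = 3.200000
  x_1 = 1.600000 - 0.560000/3.200000 = 1.425000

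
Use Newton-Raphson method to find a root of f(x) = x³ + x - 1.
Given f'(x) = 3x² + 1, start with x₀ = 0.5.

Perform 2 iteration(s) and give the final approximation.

f(x) = x³ + x - 1
f'(x) = 3x² + 1
x₀ = 0.5

Newton-Raphson formula: x_{n+1} = x_n - f(x_n)/f'(x_n)

Iteration 1:
  f(0.500000) = -0.375000
  f'(0.500000) = 1.750000
  x_1 = 0.500000 - (-0.375000)/1.750000 = 0.714286
Iteration 2:
  f(0.714286) = 0.078717
  f'(0.714286) = 2.530612
  x_2 = 0.714286 - 0.078717/2.530612 = 0.683180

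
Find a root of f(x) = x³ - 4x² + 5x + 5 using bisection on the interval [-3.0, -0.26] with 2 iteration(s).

f(x) = x³ - 4x² + 5x + 5
Initial interval: [-3.0, -0.26]

Iteration 1:
  c_1 = (-3.000000 + (-0.260000))/2 = -1.630000
  f(c_1) = f(-1.630000) = -18.108347
  f(a) × f(c) ≥ 0, new interval: [-1.630000, -0.260000]
Iteration 2:
  c_2 = (-1.630000 + (-0.260000))/2 = -0.945000
  f(c_2) = f(-0.945000) = -4.141009
  f(a) × f(c) ≥ 0, new interval: [-0.945000, -0.260000]

After 2 iteration(s), the approximation is c_2 = -0.945000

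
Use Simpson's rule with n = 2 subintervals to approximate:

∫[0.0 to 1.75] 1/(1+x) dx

f(x) = 1/(1+x)
a = 0.0, b = 1.75, n = 2
h = (b - a)/n = 0.875000

Simpson's rule: (h/3)[f(x₀) + 4f(x₁) + 2f(x₂) + ... + f(xₙ)]

x_0 = 0.0000, f(x_0) = 1.000000, coefficient = 1
x_1 = 0.8750, f(x_1) = 0.533333, coefficient = 4
x_2 = 1.7500, f(x_2) = 0.363636, coefficient = 1

I ≈ (0.875000/3) × 3.496970 = 1.019949
Exact value: 1.011601
Error: 0.008349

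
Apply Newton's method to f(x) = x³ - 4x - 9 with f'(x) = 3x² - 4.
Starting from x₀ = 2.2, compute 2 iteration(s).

f(x) = x³ - 4x - 9
f'(x) = 3x² - 4
x₀ = 2.2

Newton-Raphson formula: x_{n+1} = x_n - f(x_n)/f'(x_n)

Iteration 1:
  f(2.200000) = -7.152000
  f'(2.200000) = 10.520000
  x_1 = 2.200000 - (-7.152000)/10.520000 = 2.879848
Iteration 2:
  f(2.879848) = 3.364696
  f'(2.879848) = 20.880572
  x_2 = 2.879848 - 3.364696/20.880572 = 2.718708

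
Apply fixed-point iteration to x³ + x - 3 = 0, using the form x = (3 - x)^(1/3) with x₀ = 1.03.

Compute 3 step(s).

Equation: x³ + x - 3 = 0
Fixed-point form: x = (3 - x)^(1/3)
x₀ = 1.03

x_1 = g(1.030000) = 1.253590
x_2 = g(1.253590) = 1.204247
x_3 = g(1.204247) = 1.215483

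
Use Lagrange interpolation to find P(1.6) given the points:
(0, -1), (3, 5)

Lagrange interpolation formula:
P(x) = Σ yᵢ × Lᵢ(x)
where Lᵢ(x) = Π_{j≠i} (x - xⱼ)/(xᵢ - xⱼ)

L_0(1.6) = (1.6 - 3)/(0 - 3) = 0.466667
L_1(1.6) = (1.6 - 0)/(3 - 0) = 0.533333

P(1.6) = (-1)×L_0(1.6) + 5×L_1(1.6)
P(1.6) = 2.200000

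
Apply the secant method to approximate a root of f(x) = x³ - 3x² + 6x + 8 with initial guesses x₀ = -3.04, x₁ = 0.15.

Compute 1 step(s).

f(x) = x³ - 3x² + 6x + 8
x₀ = -3.04, x₁ = 0.15

Secant formula: x_{n+1} = x_n - f(x_n)(x_n - x_{n-1})/(f(x_n) - f(x_{n-1}))

Iteration 1:
  f(-3.040000) = -66.059264
  f(0.150000) = 8.835875
  x_2 = 0.150000 - 8.835875×(0.150000 - (-3.040000))/(8.835875 - (-66.059264))
       = -0.226345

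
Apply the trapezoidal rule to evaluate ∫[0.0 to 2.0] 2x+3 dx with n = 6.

f(x) = 2x+3
a = 0.0, b = 2.0, n = 6
h = (b - a)/n = 0.333333

Trapezoidal rule: (h/2)[f(x₀) + 2f(x₁) + 2f(x₂) + ... + f(xₙ)]

x_0 = 0.0000, f(x_0) = 3.000000, coefficient = 1
x_1 = 0.3333, f(x_1) = 3.666667, coefficient = 2
x_2 = 0.6667, f(x_2) = 4.333333, coefficient = 2
x_3 = 1.0000, f(x_3) = 5.000000, coefficient = 2
x_4 = 1.3333, f(x_4) = 5.666667, coefficient = 2
x_5 = 1.6667, f(x_5) = 6.333333, coefficient = 2
x_6 = 2.0000, f(x_6) = 7.000000, coefficient = 1

I ≈ (0.333333/2) × 60.000000 = 10.000000
Exact value: 10.000000
Error: 0.000000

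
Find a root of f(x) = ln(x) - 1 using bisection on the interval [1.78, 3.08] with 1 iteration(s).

f(x) = ln(x) - 1
Initial interval: [1.78, 3.08]

Iteration 1:
  c_1 = (1.780000 + 3.080000)/2 = 2.430000
  f(c_1) = f(2.430000) = -0.112109
  f(a) × f(c) ≥ 0, new interval: [2.430000, 3.080000]

After 1 iteration(s), the approximation is c_1 = 2.430000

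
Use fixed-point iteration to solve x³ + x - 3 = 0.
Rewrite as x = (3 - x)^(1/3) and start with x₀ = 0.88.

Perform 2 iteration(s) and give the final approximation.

Equation: x³ + x - 3 = 0
Fixed-point form: x = (3 - x)^(1/3)
x₀ = 0.88

x_1 = g(0.880000) = 1.284632
x_2 = g(1.284632) = 1.197069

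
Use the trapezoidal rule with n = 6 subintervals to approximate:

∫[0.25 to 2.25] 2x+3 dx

f(x) = 2x+3
a = 0.25, b = 2.25, n = 6
h = (b - a)/n = 0.333333

Trapezoidal rule: (h/2)[f(x₀) + 2f(x₁) + 2f(x₂) + ... + f(xₙ)]

x_0 = 0.2500, f(x_0) = 3.500000, coefficient = 1
x_1 = 0.5833, f(x_1) = 4.166667, coefficient = 2
x_2 = 0.9167, f(x_2) = 4.833333, coefficient = 2
x_3 = 1.2500, f(x_3) = 5.500000, coefficient = 2
x_4 = 1.5833, f(x_4) = 6.166667, coefficient = 2
x_5 = 1.9167, f(x_5) = 6.833333, coefficient = 2
x_6 = 2.2500, f(x_6) = 7.500000, coefficient = 1

I ≈ (0.333333/2) × 66.000000 = 11.000000
Exact value: 11.000000
Error: 0.000000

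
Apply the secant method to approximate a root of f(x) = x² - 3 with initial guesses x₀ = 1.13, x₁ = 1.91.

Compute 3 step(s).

f(x) = x² - 3
x₀ = 1.13, x₁ = 1.91

Secant formula: x_{n+1} = x_n - f(x_n)(x_n - x_{n-1})/(f(x_n) - f(x_{n-1}))

Iteration 1:
  f(1.130000) = -1.723100
  f(1.910000) = 0.648100
  x_2 = 1.910000 - 0.648100×(1.910000 - 1.130000)/(0.648100 - (-1.723100))
       = 1.696809
Iteration 2:
  f(1.910000) = 0.648100
  f(1.696809) = -0.120839
  x_3 = 1.696809 - (-0.120839)×(1.696809 - 1.910000)/(-0.120839 - 0.648100)
       = 1.730312
Iteration 3:
  f(1.696809) = -0.120839
  f(1.730312) = -0.006020
  x_4 = 1.730312 - (-0.006020)×(1.730312 - 1.696809)/(-0.006020 - (-0.120839))
       = 1.732069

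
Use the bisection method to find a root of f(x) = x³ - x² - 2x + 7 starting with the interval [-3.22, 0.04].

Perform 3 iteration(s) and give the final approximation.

f(x) = x³ - x² - 2x + 7
Initial interval: [-3.22, 0.04]

Iteration 1:
  c_1 = (-3.220000 + 0.040000)/2 = -1.590000
  f(c_1) = f(-1.590000) = 3.632221
  f(a) × f(c) < 0, new interval: [-3.220000, -1.590000]
Iteration 2:
  c_2 = (-3.220000 + (-1.590000))/2 = -2.405000
  f(c_2) = f(-2.405000) = -7.884605
  f(a) × f(c) ≥ 0, new interval: [-2.405000, -1.590000]
Iteration 3:
  c_3 = (-2.405000 + (-1.590000))/2 = -1.997500
  f(c_3) = f(-1.997500) = -0.965044
  f(a) × f(c) ≥ 0, new interval: [-1.997500, -1.590000]

After 3 iteration(s), the approximation is c_3 = -1.997500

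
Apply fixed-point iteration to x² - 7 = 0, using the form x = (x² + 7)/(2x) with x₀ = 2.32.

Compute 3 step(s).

Equation: x² - 7 = 0
Fixed-point form: x = (x² + 7)/(2x)
x₀ = 2.32

x_1 = g(2.320000) = 2.668621
x_2 = g(2.668621) = 2.645849
x_3 = g(2.645849) = 2.645751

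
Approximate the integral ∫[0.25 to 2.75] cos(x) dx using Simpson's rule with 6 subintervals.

f(x) = cos(x)
a = 0.25, b = 2.75, n = 6
h = (b - a)/n = 0.416667

Simpson's rule: (h/3)[f(x₀) + 4f(x₁) + 2f(x₂) + ... + f(xₙ)]

x_0 = 0.2500, f(x_0) = 0.968912, coefficient = 1
x_1 = 0.6667, f(x_1) = 0.785887, coefficient = 4
x_2 = 1.0833, f(x_2) = 0.468386, coefficient = 2
x_3 = 1.5000, f(x_3) = 0.070737, coefficient = 4
x_4 = 1.9167, f(x_4) = -0.339016, coefficient = 2
x_5 = 2.3333, f(x_5) = -0.690758, coefficient = 4
x_6 = 2.7500, f(x_6) = -0.924302, coefficient = 1

I ≈ (0.416667/3) × 0.966816 = 0.134280
Exact value: 0.134257
Error: 0.000023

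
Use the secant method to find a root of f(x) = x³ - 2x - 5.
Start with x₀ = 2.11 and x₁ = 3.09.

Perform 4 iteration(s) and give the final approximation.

f(x) = x³ - 2x - 5
x₀ = 2.11, x₁ = 3.09

Secant formula: x_{n+1} = x_n - f(x_n)(x_n - x_{n-1})/(f(x_n) - f(x_{n-1}))

Iteration 1:
  f(2.110000) = 0.173931
  f(3.090000) = 18.323629
  x_2 = 3.090000 - 18.323629×(3.090000 - 2.110000)/(18.323629 - 0.173931)
       = 2.100609
Iteration 2:
  f(3.090000) = 18.323629
  f(2.100609) = 0.067836
  x_3 = 2.100609 - 0.067836×(2.100609 - 3.090000)/(0.067836 - 18.323629)
       = 2.096932
Iteration 3:
  f(2.100609) = 0.067836
  f(2.096932) = 0.026607
  x_4 = 2.096932 - 0.026607×(2.096932 - 2.100609)/(0.026607 - 0.067836)
       = 2.094560
Iteration 4:
  f(2.096932) = 0.026607
  f(2.094560) = 0.000090
  x_5 = 2.094560 - 0.000090×(2.094560 - 2.096932)/(0.000090 - 0.026607)
       = 2.094551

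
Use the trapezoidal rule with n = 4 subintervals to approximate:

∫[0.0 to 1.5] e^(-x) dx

f(x) = e^(-x)
a = 0.0, b = 1.5, n = 4
h = (b - a)/n = 0.375000

Trapezoidal rule: (h/2)[f(x₀) + 2f(x₁) + 2f(x₂) + ... + f(xₙ)]

x_0 = 0.0000, f(x_0) = 1.000000, coefficient = 1
x_1 = 0.3750, f(x_1) = 0.687289, coefficient = 2
x_2 = 0.7500, f(x_2) = 0.472367, coefficient = 2
x_3 = 1.1250, f(x_3) = 0.324652, coefficient = 2
x_4 = 1.5000, f(x_4) = 0.223130, coefficient = 1

I ≈ (0.375000/2) × 4.191747 = 0.785953
Exact value: 0.776870
Error: 0.009083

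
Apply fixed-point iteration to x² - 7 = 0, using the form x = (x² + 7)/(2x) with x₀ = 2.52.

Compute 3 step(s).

Equation: x² - 7 = 0
Fixed-point form: x = (x² + 7)/(2x)
x₀ = 2.52

x_1 = g(2.520000) = 2.648889
x_2 = g(2.648889) = 2.645753
x_3 = g(2.645753) = 2.645751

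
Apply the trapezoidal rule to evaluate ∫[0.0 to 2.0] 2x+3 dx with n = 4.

f(x) = 2x+3
a = 0.0, b = 2.0, n = 4
h = (b - a)/n = 0.500000

Trapezoidal rule: (h/2)[f(x₀) + 2f(x₁) + 2f(x₂) + ... + f(xₙ)]

x_0 = 0.0000, f(x_0) = 3.000000, coefficient = 1
x_1 = 0.5000, f(x_1) = 4.000000, coefficient = 2
x_2 = 1.0000, f(x_2) = 5.000000, coefficient = 2
x_3 = 1.5000, f(x_3) = 6.000000, coefficient = 2
x_4 = 2.0000, f(x_4) = 7.000000, coefficient = 1

I ≈ (0.500000/2) × 40.000000 = 10.000000
Exact value: 10.000000
Error: 0.000000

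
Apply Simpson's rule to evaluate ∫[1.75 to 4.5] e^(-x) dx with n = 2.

f(x) = e^(-x)
a = 1.75, b = 4.5, n = 2
h = (b - a)/n = 1.375000

Simpson's rule: (h/3)[f(x₀) + 4f(x₁) + 2f(x₂) + ... + f(xₙ)]

x_0 = 1.7500, f(x_0) = 0.173774, coefficient = 1
x_1 = 3.1250, f(x_1) = 0.043937, coefficient = 4
x_2 = 4.5000, f(x_2) = 0.011109, coefficient = 1

I ≈ (1.375000/3) × 0.360631 = 0.165289
Exact value: 0.162665
Error: 0.002624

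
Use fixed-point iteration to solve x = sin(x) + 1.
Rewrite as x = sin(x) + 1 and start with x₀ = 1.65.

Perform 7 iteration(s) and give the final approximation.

Equation: x = sin(x) + 1
Fixed-point form: x = sin(x) + 1
x₀ = 1.65

x_1 = g(1.650000) = 1.996865
x_2 = g(1.996865) = 1.910598
x_3 = g(1.910598) = 1.942821
x_4 = g(1.942821) = 1.931593
x_5 = g(1.931593) = 1.935616
x_6 = g(1.935616) = 1.934188
x_7 = g(1.934188) = 1.934697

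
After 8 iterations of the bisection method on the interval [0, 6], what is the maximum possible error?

Bisection error bound: |error| ≤ (b-a)/2^n
|error| ≤ (6 - 0)/2^8 = 6/2^8
|error| ≤ 0.0234375000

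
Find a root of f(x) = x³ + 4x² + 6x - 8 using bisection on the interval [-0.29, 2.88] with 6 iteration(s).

f(x) = x³ + 4x² + 6x - 8
Initial interval: [-0.29, 2.88]

Iteration 1:
  c_1 = (-0.290000 + 2.880000)/2 = 1.295000
  f(c_1) = f(1.295000) = 8.649847
  f(a) × f(c) < 0, new interval: [-0.290000, 1.295000]
Iteration 2:
  c_2 = (-0.290000 + 1.295000)/2 = 0.502500
  f(c_2) = f(0.502500) = -3.848091
  f(a) × f(c) ≥ 0, new interval: [0.502500, 1.295000]
Iteration 3:
  c_3 = (0.502500 + 1.295000)/2 = 0.898750
  f(c_3) = f(0.898750) = 1.349473
  f(a) × f(c) < 0, new interval: [0.502500, 0.898750]
Iteration 4:
  c_4 = (0.502500 + 0.898750)/2 = 0.700625
  f(c_4) = f(0.700625) = -1.488829
  f(a) × f(c) ≥ 0, new interval: [0.700625, 0.898750]
Iteration 5:
  c_5 = (0.700625 + 0.898750)/2 = 0.799687
  f(c_5) = f(0.799687) = -0.132474
  f(a) × f(c) ≥ 0, new interval: [0.799687, 0.898750]
Iteration 6:
  c_6 = (0.799687 + 0.898750)/2 = 0.849219
  f(c_6) = f(0.849219) = 0.592436
  f(a) × f(c) < 0, new interval: [0.799687, 0.849219]

After 6 iteration(s), the approximation is c_6 = 0.849219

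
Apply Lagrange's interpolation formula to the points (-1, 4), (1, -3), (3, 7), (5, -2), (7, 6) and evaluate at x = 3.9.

Lagrange interpolation formula:
P(x) = Σ yᵢ × Lᵢ(x)
where Lᵢ(x) = Π_{j≠i} (x - xⱼ)/(xᵢ - xⱼ)

L_0(3.9) = (3.9 - 1)/(-1 - 1) × (3.9 - 3)/(-1 - 3) × (3.9 - 5)/(-1 - 5) × (3.9 - 7)/(-1 - 7) = 0.023177
L_1(3.9) = (3.9 - (-1))/(1 - (-1)) × (3.9 - 3)/(1 - 3) × (3.9 - 5)/(1 - 5) × (3.9 - 7)/(1 - 7) = -0.156647
L_2(3.9) = (3.9 - (-1))/(3 - (-1)) × (3.9 - 1)/(3 - 1) × (3.9 - 5)/(3 - 5) × (3.9 - 7)/(3 - 7) = 0.757127
L_3(3.9) = (3.9 - (-1))/(5 - (-1)) × (3.9 - 1)/(5 - 1) × (3.9 - 3)/(5 - 3) × (3.9 - 7)/(5 - 7) = 0.412978
L_4(3.9) = (3.9 - (-1))/(7 - (-1)) × (3.9 - 1)/(7 - 1) × (3.9 - 3)/(7 - 3) × (3.9 - 5)/(7 - 5) = -0.036635

P(3.9) = 4×L_0(3.9) + (-3)×L_1(3.9) + 7×L_2(3.9) + (-2)×L_3(3.9) + 6×L_4(3.9)
P(3.9) = 4.816769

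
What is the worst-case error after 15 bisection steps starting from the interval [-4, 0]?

Bisection error bound: |error| ≤ (b-a)/2^n
|error| ≤ (0 - (-4))/2^15 = 4/2^15
|error| ≤ 0.0001220703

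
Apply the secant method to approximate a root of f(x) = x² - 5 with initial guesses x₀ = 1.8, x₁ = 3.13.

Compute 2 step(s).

f(x) = x² - 5
x₀ = 1.8, x₁ = 3.13

Secant formula: x_{n+1} = x_n - f(x_n)(x_n - x_{n-1})/(f(x_n) - f(x_{n-1}))

Iteration 1:
  f(1.800000) = -1.760000
  f(3.130000) = 4.796900
  x_2 = 3.130000 - 4.796900×(3.130000 - 1.800000)/(4.796900 - (-1.760000))
       = 2.156998
Iteration 2:
  f(3.130000) = 4.796900
  f(2.156998) = -0.347360
  x_3 = 2.156998 - (-0.347360)×(2.156998 - 3.130000)/(-0.347360 - 4.796900)
       = 2.222699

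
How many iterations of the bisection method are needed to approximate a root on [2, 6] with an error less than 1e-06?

We need (b-a)/2^n ≤ 1e-06
(6 - 2)/2^n ≤ 1e-06
4/2^n ≤ 1e-06
2^n ≥ 4000000
n ≥ log₂(4000000) = 21.93
n ≥ 22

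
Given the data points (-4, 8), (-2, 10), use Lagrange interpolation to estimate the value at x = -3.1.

Lagrange interpolation formula:
P(x) = Σ yᵢ × Lᵢ(x)
where Lᵢ(x) = Π_{j≠i} (x - xⱼ)/(xᵢ - xⱼ)

L_0(-3.1) = (-3.1 - (-2))/(-4 - (-2)) = 0.550000
L_1(-3.1) = (-3.1 - (-4))/(-2 - (-4)) = 0.450000

P(-3.1) = 8×L_0(-3.1) + 10×L_1(-3.1)
P(-3.1) = 8.900000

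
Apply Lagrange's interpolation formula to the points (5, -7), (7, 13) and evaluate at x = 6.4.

Lagrange interpolation formula:
P(x) = Σ yᵢ × Lᵢ(x)
where Lᵢ(x) = Π_{j≠i} (x - xⱼ)/(xᵢ - xⱼ)

L_0(6.4) = (6.4 - 7)/(5 - 7) = 0.300000
L_1(6.4) = (6.4 - 5)/(7 - 5) = 0.700000

P(6.4) = (-7)×L_0(6.4) + 13×L_1(6.4)
P(6.4) = 7.000000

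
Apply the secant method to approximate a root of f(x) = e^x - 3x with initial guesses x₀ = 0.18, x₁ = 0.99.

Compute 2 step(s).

f(x) = e^x - 3x
x₀ = 0.18, x₁ = 0.99

Secant formula: x_{n+1} = x_n - f(x_n)(x_n - x_{n-1})/(f(x_n) - f(x_{n-1}))

Iteration 1:
  f(0.180000) = 0.657217
  f(0.990000) = -0.278766
  x_2 = 0.990000 - (-0.278766)×(0.990000 - 0.180000)/(-0.278766 - 0.657217)
       = 0.748756
Iteration 2:
  f(0.990000) = -0.278766
  f(0.748756) = -0.131900
  x_3 = 0.748756 - (-0.131900)×(0.748756 - 0.990000)/(-0.131900 - (-0.278766))
       = 0.532095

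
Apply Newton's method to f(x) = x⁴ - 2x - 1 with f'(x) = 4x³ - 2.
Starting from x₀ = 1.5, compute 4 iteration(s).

f(x) = x⁴ - 2x - 1
f'(x) = 4x³ - 2
x₀ = 1.5

Newton-Raphson formula: x_{n+1} = x_n - f(x_n)/f'(x_n)

Iteration 1:
  f(1.500000) = 1.062500
  f'(1.500000) = 11.500000
  x_1 = 1.500000 - 1.062500/11.500000 = 1.407609
Iteration 2:
  f(1.407609) = 0.110579
  f'(1.407609) = 9.155931
  x_2 = 1.407609 - 0.110579/9.155931 = 1.395531
Iteration 3:
  f(1.395531) = 0.001724
  f'(1.395531) = 8.871234
  x_3 = 1.395531 - 0.001724/8.871234 = 1.395337
Iteration 4:
  f(1.395337) = 0.000000
  f'(1.395337) = 8.866692
  x_4 = 1.395337 - 0.000000/8.866692 = 1.395337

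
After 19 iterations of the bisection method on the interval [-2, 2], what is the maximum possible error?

Bisection error bound: |error| ≤ (b-a)/2^n
|error| ≤ (2 - (-2))/2^19 = 4/2^19
|error| ≤ 0.0000076294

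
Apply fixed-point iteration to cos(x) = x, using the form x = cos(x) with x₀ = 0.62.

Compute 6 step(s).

Equation: cos(x) = x
Fixed-point form: x = cos(x)
x₀ = 0.62

x_1 = g(0.620000) = 0.813878
x_2 = g(0.813878) = 0.686684
x_3 = g(0.686684) = 0.773352
x_4 = g(0.773352) = 0.715573
x_5 = g(0.715573) = 0.754718
x_6 = g(0.754718) = 0.728465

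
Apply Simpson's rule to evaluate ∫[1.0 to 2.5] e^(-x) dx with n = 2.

f(x) = e^(-x)
a = 1.0, b = 2.5, n = 2
h = (b - a)/n = 0.750000

Simpson's rule: (h/3)[f(x₀) + 4f(x₁) + 2f(x₂) + ... + f(xₙ)]

x_0 = 1.0000, f(x_0) = 0.367879, coefficient = 1
x_1 = 1.7500, f(x_1) = 0.173774, coefficient = 4
x_2 = 2.5000, f(x_2) = 0.082085, coefficient = 1

I ≈ (0.750000/3) × 1.145060 = 0.286265
Exact value: 0.285794
Error: 0.000471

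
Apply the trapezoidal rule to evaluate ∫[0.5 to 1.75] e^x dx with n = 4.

f(x) = e^x
a = 0.5, b = 1.75, n = 4
h = (b - a)/n = 0.312500

Trapezoidal rule: (h/2)[f(x₀) + 2f(x₁) + 2f(x₂) + ... + f(xₙ)]

x_0 = 0.5000, f(x_0) = 1.648721, coefficient = 1
x_1 = 0.8125, f(x_1) = 2.253535, coefficient = 2
x_2 = 1.1250, f(x_2) = 3.080217, coefficient = 2
x_3 = 1.4375, f(x_3) = 4.210157, coefficient = 2
x_4 = 1.7500, f(x_4) = 5.754603, coefficient = 1

I ≈ (0.312500/2) × 26.491142 = 4.139241
Exact value: 4.105881
Error: 0.033359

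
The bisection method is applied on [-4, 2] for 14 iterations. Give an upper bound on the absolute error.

Bisection error bound: |error| ≤ (b-a)/2^n
|error| ≤ (2 - (-4))/2^14 = 6/2^14
|error| ≤ 0.0003662109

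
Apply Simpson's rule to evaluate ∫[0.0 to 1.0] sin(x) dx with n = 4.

f(x) = sin(x)
a = 0.0, b = 1.0, n = 4
h = (b - a)/n = 0.250000

Simpson's rule: (h/3)[f(x₀) + 4f(x₁) + 2f(x₂) + ... + f(xₙ)]

x_0 = 0.0000, f(x_0) = 0.000000, coefficient = 1
x_1 = 0.2500, f(x_1) = 0.247404, coefficient = 4
x_2 = 0.5000, f(x_2) = 0.479426, coefficient = 2
x_3 = 0.7500, f(x_3) = 0.681639, coefficient = 4
x_4 = 1.0000, f(x_4) = 0.841471, coefficient = 1

I ≈ (0.250000/3) × 5.516493 = 0.459708
Exact value: 0.459698
Error: 0.000010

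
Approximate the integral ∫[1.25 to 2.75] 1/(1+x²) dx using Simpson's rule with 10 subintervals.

f(x) = 1/(1+x²)
a = 1.25, b = 2.75, n = 10
h = (b - a)/n = 0.150000

Simpson's rule: (h/3)[f(x₀) + 4f(x₁) + 2f(x₂) + ... + f(xₙ)]

x_0 = 1.2500, f(x_0) = 0.390244, coefficient = 1
x_1 = 1.4000, f(x_1) = 0.337838, coefficient = 4
x_2 = 1.5500, f(x_2) = 0.293902, coefficient = 2
x_3 = 1.7000, f(x_3) = 0.257069, coefficient = 4
x_4 = 1.8500, f(x_4) = 0.226116, coefficient = 2
x_5 = 2.0000, f(x_5) = 0.200000, coefficient = 4
x_6 = 2.1500, f(x_6) = 0.177857, coefficient = 2
x_7 = 2.3000, f(x_7) = 0.158983, coefficient = 4
x_8 = 2.4500, f(x_8) = 0.142806, coefficient = 2
x_9 = 2.6000, f(x_9) = 0.128866, coefficient = 4
x_10 = 2.7500, f(x_10) = 0.116788, coefficient = 1

I ≈ (0.150000/3) × 6.519417 = 0.325971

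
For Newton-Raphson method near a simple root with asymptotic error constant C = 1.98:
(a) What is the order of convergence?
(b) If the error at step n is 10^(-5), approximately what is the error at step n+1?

(a) Newton-Raphson has quadratic (order 2) convergence near simple roots.
    This means |e_{n+1}| ≈ C|e_n|².

(b) With |e_n| = 10^(-5) and C = 1.98:
    |e_{n+1}| ≈ 1.98 × (10^(-5))² = 1.98 × 10^(-10)

(a) 2 (quadratic); (b) |e_{n+1}| ≈ 1.980e-10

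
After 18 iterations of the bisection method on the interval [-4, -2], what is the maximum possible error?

Bisection error bound: |error| ≤ (b-a)/2^n
|error| ≤ (-2 - (-4))/2^18 = 2/2^18
|error| ≤ 0.0000076294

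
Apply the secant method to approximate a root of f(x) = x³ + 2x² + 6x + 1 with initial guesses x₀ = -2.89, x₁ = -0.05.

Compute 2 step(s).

f(x) = x³ + 2x² + 6x + 1
x₀ = -2.89, x₁ = -0.05

Secant formula: x_{n+1} = x_n - f(x_n)(x_n - x_{n-1})/(f(x_n) - f(x_{n-1}))

Iteration 1:
  f(-2.890000) = -23.773369
  f(-0.050000) = 0.704875
  x_2 = -0.050000 - 0.704875×(-0.050000 - (-2.890000))/(0.704875 - (-23.773369))
       = -0.131781
Iteration 2:
  f(-0.050000) = 0.704875
  f(-0.131781) = 0.241760
  x_3 = -0.131781 - 0.241760×(-0.131781 - (-0.050000))/(0.241760 - 0.704875)
       = -0.174473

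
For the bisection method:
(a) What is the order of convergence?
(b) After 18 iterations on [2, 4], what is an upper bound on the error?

(a) Bisection has linear (order 1) convergence; the error is halved each step.

(b) Error bound = (b-a)/2^n = (4 - 2)/2^{18}
    = 2/2^{18}

(a) 1 (linear); (b) error ≤ 7.63e-06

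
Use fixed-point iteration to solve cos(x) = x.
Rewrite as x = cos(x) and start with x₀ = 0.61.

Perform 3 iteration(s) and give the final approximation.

Equation: cos(x) = x
Fixed-point form: x = cos(x)
x₀ = 0.61

x_1 = g(0.610000) = 0.819648
x_2 = g(0.819648) = 0.682479
x_3 = g(0.682479) = 0.776012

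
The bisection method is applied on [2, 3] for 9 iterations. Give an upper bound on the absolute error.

Bisection error bound: |error| ≤ (b-a)/2^n
|error| ≤ (3 - 2)/2^9 = 1/2^9
|error| ≤ 0.0019531250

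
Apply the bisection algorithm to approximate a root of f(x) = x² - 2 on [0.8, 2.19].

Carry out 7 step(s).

f(x) = x² - 2
Initial interval: [0.8, 2.19]

Iteration 1:
  c_1 = (0.800000 + 2.190000)/2 = 1.495000
  f(c_1) = f(1.495000) = 0.235025
  f(a) × f(c) < 0, new interval: [0.800000, 1.495000]
Iteration 2:
  c_2 = (0.800000 + 1.495000)/2 = 1.147500
  f(c_2) = f(1.147500) = -0.683244
  f(a) × f(c) ≥ 0, new interval: [1.147500, 1.495000]
Iteration 3:
  c_3 = (1.147500 + 1.495000)/2 = 1.321250
  f(c_3) = f(1.321250) = -0.254298
  f(a) × f(c) ≥ 0, new interval: [1.321250, 1.495000]
Iteration 4:
  c_4 = (1.321250 + 1.495000)/2 = 1.408125
  f(c_4) = f(1.408125) = -0.017184
  f(a) × f(c) ≥ 0, new interval: [1.408125, 1.495000]
Iteration 5:
  c_5 = (1.408125 + 1.495000)/2 = 1.451563
  f(c_5) = f(1.451563) = 0.107034
  f(a) × f(c) < 0, new interval: [1.408125, 1.451563]
Iteration 6:
  c_6 = (1.408125 + 1.451563)/2 = 1.429844
  f(c_6) = f(1.429844) = 0.044453
  f(a) × f(c) < 0, new interval: [1.408125, 1.429844]
Iteration 7:
  c_7 = (1.408125 + 1.429844)/2 = 1.418984
  f(c_7) = f(1.418984) = 0.013517
  f(a) × f(c) < 0, new interval: [1.408125, 1.418984]

After 7 iteration(s), the approximation is c_7 = 1.418984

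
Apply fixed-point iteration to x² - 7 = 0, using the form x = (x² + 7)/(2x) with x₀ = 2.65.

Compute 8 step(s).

Equation: x² - 7 = 0
Fixed-point form: x = (x² + 7)/(2x)
x₀ = 2.65

x_1 = g(2.650000) = 2.645755
x_2 = g(2.645755) = 2.645751
x_3 = g(2.645751) = 2.645751
x_4 = g(2.645751) = 2.645751
x_5 = g(2.645751) = 2.645751
x_6 = g(2.645751) = 2.645751
x_7 = g(2.645751) = 2.645751
x_8 = g(2.645751) = 2.645751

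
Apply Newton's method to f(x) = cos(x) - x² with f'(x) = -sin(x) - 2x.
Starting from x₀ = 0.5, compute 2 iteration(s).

f(x) = cos(x) - x²
f'(x) = -sin(x) - 2x
x₀ = 0.5

Newton-Raphson formula: x_{n+1} = x_n - f(x_n)/f'(x_n)

Iteration 1:
  f(0.500000) = 0.627583
  f'(0.500000) = -1.479426
  x_1 = 0.500000 - 0.627583/(-1.479426) = 0.924207
Iteration 2:
  f(0.924207) = -0.251691
  f'(0.924207) = -2.646557
  x_2 = 0.924207 - (-0.251691)/(-2.646557) = 0.829106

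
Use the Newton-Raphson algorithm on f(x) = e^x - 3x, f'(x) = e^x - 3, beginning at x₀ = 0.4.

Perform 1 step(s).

f(x) = e^x - 3x
f'(x) = e^x - 3
x₀ = 0.4

Newton-Raphson formula: x_{n+1} = x_n - f(x_n)/f'(x_n)

Iteration 1:
  f(0.400000) = 0.291825
  f'(0.400000) = -1.508175
  x_1 = 0.400000 - 0.291825/(-1.508175) = 0.593495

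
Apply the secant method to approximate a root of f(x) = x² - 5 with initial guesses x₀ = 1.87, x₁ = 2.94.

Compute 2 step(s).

f(x) = x² - 5
x₀ = 1.87, x₁ = 2.94

Secant formula: x_{n+1} = x_n - f(x_n)(x_n - x_{n-1})/(f(x_n) - f(x_{n-1}))

Iteration 1:
  f(1.870000) = -1.503100
  f(2.940000) = 3.643600
  x_2 = 2.940000 - 3.643600×(2.940000 - 1.870000)/(3.643600 - (-1.503100))
       = 2.182495
Iteration 2:
  f(2.940000) = 3.643600
  f(2.182495) = -0.236716
  x_3 = 2.182495 - (-0.236716)×(2.182495 - 2.940000)/(-0.236716 - 3.643600)
       = 2.228706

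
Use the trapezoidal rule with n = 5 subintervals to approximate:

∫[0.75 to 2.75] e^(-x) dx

f(x) = e^(-x)
a = 0.75, b = 2.75, n = 5
h = (b - a)/n = 0.400000

Trapezoidal rule: (h/2)[f(x₀) + 2f(x₁) + 2f(x₂) + ... + f(xₙ)]

x_0 = 0.7500, f(x_0) = 0.472367, coefficient = 1
x_1 = 1.1500, f(x_1) = 0.316637, coefficient = 2
x_2 = 1.5500, f(x_2) = 0.212248, coefficient = 2
x_3 = 1.9500, f(x_3) = 0.142274, coefficient = 2
x_4 = 2.3500, f(x_4) = 0.095369, coefficient = 2
x_5 = 2.7500, f(x_5) = 0.063928, coefficient = 1

I ≈ (0.400000/2) × 2.069350 = 0.413870
Exact value: 0.408439
Error: 0.005431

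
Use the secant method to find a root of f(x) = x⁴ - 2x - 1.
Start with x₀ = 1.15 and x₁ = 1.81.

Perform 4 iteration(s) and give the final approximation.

f(x) = x⁴ - 2x - 1
x₀ = 1.15, x₁ = 1.81

Secant formula: x_{n+1} = x_n - f(x_n)(x_n - x_{n-1})/(f(x_n) - f(x_{n-1}))

Iteration 1:
  f(1.150000) = -1.550994
  f(1.810000) = 6.112831
  x_2 = 1.810000 - 6.112831×(1.810000 - 1.150000)/(6.112831 - (-1.550994))
       = 1.283570
Iteration 2:
  f(1.810000) = 6.112831
  f(1.283570) = -0.852714
  x_3 = 1.283570 - (-0.852714)×(1.283570 - 1.810000)/(-0.852714 - 6.112831)
       = 1.348015
Iteration 3:
  f(1.283570) = -0.852714
  f(1.348015) = -0.394018
  x_4 = 1.348015 - (-0.394018)×(1.348015 - 1.283570)/(-0.394018 - (-0.852714))
       = 1.403373
Iteration 4:
  f(1.348015) = -0.394018
  f(1.403373) = 0.072007
  x_5 = 1.403373 - 0.072007×(1.403373 - 1.348015)/(0.072007 - (-0.394018))
       = 1.394819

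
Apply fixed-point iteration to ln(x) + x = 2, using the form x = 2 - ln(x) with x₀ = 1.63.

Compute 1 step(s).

Equation: ln(x) + x = 2
Fixed-point form: x = 2 - ln(x)
x₀ = 1.63

x_1 = g(1.630000) = 1.511420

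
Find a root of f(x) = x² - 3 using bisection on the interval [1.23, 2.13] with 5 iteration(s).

f(x) = x² - 3
Initial interval: [1.23, 2.13]

Iteration 1:
  c_1 = (1.230000 + 2.130000)/2 = 1.680000
  f(c_1) = f(1.680000) = -0.177600
  f(a) × f(c) ≥ 0, new interval: [1.680000, 2.130000]
Iteration 2:
  c_2 = (1.680000 + 2.130000)/2 = 1.905000
  f(c_2) = f(1.905000) = 0.629025
  f(a) × f(c) < 0, new interval: [1.680000, 1.905000]
Iteration 3:
  c_3 = (1.680000 + 1.905000)/2 = 1.792500
  f(c_3) = f(1.792500) = 0.213056
  f(a) × f(c) < 0, new interval: [1.680000, 1.792500]
Iteration 4:
  c_4 = (1.680000 + 1.792500)/2 = 1.736250
  f(c_4) = f(1.736250) = 0.014564
  f(a) × f(c) < 0, new interval: [1.680000, 1.736250]
Iteration 5:
  c_5 = (1.680000 + 1.736250)/2 = 1.708125
  f(c_5) = f(1.708125) = -0.082309
  f(a) × f(c) ≥ 0, new interval: [1.708125, 1.736250]

After 5 iteration(s), the approximation is c_5 = 1.708125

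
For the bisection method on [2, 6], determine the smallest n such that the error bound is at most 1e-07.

We need (b-a)/2^n ≤ 1e-07
(6 - 2)/2^n ≤ 1e-07
4/2^n ≤ 1e-07
2^n ≥ 40000000
n ≥ log₂(40000000) = 25.25
n ≥ 26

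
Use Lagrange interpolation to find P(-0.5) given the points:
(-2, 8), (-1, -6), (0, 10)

Lagrange interpolation formula:
P(x) = Σ yᵢ × Lᵢ(x)
where Lᵢ(x) = Π_{j≠i} (x - xⱼ)/(xᵢ - xⱼ)

L_0(-0.5) = (-0.5 - (-1))/(-2 - (-1)) × (-0.5 - 0)/(-2 - 0) = -0.125000
L_1(-0.5) = (-0.5 - (-2))/(-1 - (-2)) × (-0.5 - 0)/(-1 - 0) = 0.750000
L_2(-0.5) = (-0.5 - (-2))/(0 - (-2)) × (-0.5 - (-1))/(0 - (-1)) = 0.375000

P(-0.5) = 8×L_0(-0.5) + (-6)×L_1(-0.5) + 10×L_2(-0.5)
P(-0.5) = -1.750000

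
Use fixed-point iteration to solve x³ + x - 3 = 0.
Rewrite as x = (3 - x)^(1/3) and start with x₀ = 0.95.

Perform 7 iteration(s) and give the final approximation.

Equation: x³ + x - 3 = 0
Fixed-point form: x = (3 - x)^(1/3)
x₀ = 0.95

x_1 = g(0.950000) = 1.270334
x_2 = g(1.270334) = 1.200386
x_3 = g(1.200386) = 1.216354
x_4 = g(1.216354) = 1.212745
x_5 = g(1.212745) = 1.213563
x_6 = g(1.213563) = 1.213378
x_7 = g(1.213378) = 1.213419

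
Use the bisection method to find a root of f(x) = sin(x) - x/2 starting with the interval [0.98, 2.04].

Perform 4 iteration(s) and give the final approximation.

f(x) = sin(x) - x/2
Initial interval: [0.98, 2.04]

Iteration 1:
  c_1 = (0.980000 + 2.040000)/2 = 1.510000
  f(c_1) = f(1.510000) = 0.243152
  f(a) × f(c) ≥ 0, new interval: [1.510000, 2.040000]
Iteration 2:
  c_2 = (1.510000 + 2.040000)/2 = 1.775000
  f(c_2) = f(1.775000) = 0.091723
  f(a) × f(c) ≥ 0, new interval: [1.775000, 2.040000]
Iteration 3:
  c_3 = (1.775000 + 2.040000)/2 = 1.907500
  f(c_3) = f(1.907500) = -0.009901
  f(a) × f(c) < 0, new interval: [1.775000, 1.907500]
Iteration 4:
  c_4 = (1.775000 + 1.907500)/2 = 1.841250
  f(c_4) = f(1.841250) = 0.043025
  f(a) × f(c) ≥ 0, new interval: [1.841250, 1.907500]

After 4 iteration(s), the approximation is c_4 = 1.841250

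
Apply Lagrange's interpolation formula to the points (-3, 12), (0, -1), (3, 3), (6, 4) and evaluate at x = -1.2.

Lagrange interpolation formula:
P(x) = Σ yᵢ × Lᵢ(x)
where Lᵢ(x) = Π_{j≠i} (x - xⱼ)/(xᵢ - xⱼ)

L_0(-1.2) = (-1.2 - 0)/(-3 - 0) × (-1.2 - 3)/(-3 - 3) × (-1.2 - 6)/(-3 - 6) = 0.224000
L_1(-1.2) = (-1.2 - (-3))/(0 - (-3)) × (-1.2 - 3)/(0 - 3) × (-1.2 - 6)/(0 - 6) = 1.008000
L_2(-1.2) = (-1.2 - (-3))/(3 - (-3)) × (-1.2 - 0)/(3 - 0) × (-1.2 - 6)/(3 - 6) = -0.288000
L_3(-1.2) = (-1.2 - (-3))/(6 - (-3)) × (-1.2 - 0)/(6 - 0) × (-1.2 - 3)/(6 - 3) = 0.056000

P(-1.2) = 12×L_0(-1.2) + (-1)×L_1(-1.2) + 3×L_2(-1.2) + 4×L_3(-1.2)
P(-1.2) = 1.040000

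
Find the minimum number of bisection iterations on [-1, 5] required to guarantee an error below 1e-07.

We need (b-a)/2^n ≤ 1e-07
(5 - (-1))/2^n ≤ 1e-07
6/2^n ≤ 1e-07
2^n ≥ 60000000
n ≥ log₂(60000000) = 25.84
n ≥ 26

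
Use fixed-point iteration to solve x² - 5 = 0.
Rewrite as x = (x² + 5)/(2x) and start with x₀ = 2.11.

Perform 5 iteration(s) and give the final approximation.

Equation: x² - 5 = 0
Fixed-point form: x = (x² + 5)/(2x)
x₀ = 2.11

x_1 = g(2.110000) = 2.239834
x_2 = g(2.239834) = 2.236071
x_3 = g(2.236071) = 2.236068
x_4 = g(2.236068) = 2.236068
x_5 = g(2.236068) = 2.236068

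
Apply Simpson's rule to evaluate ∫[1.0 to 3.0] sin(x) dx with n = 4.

f(x) = sin(x)
a = 1.0, b = 3.0, n = 4
h = (b - a)/n = 0.500000

Simpson's rule: (h/3)[f(x₀) + 4f(x₁) + 2f(x₂) + ... + f(xₙ)]

x_0 = 1.0000, f(x_0) = 0.841471, coefficient = 1
x_1 = 1.5000, f(x_1) = 0.997495, coefficient = 4
x_2 = 2.0000, f(x_2) = 0.909297, coefficient = 2
x_3 = 2.5000, f(x_3) = 0.598472, coefficient = 4
x_4 = 3.0000, f(x_4) = 0.141120, coefficient = 1

I ≈ (0.500000/3) × 9.185054 = 1.530842
Exact value: 1.530295
Error: 0.000548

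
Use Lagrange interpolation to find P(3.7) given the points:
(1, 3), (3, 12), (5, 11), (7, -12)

Lagrange interpolation formula:
P(x) = Σ yᵢ × Lᵢ(x)
where Lᵢ(x) = Π_{j≠i} (x - xⱼ)/(xᵢ - xⱼ)

L_0(3.7) = (3.7 - 3)/(1 - 3) × (3.7 - 5)/(1 - 5) × (3.7 - 7)/(1 - 7) = -0.062563
L_1(3.7) = (3.7 - 1)/(3 - 1) × (3.7 - 5)/(3 - 5) × (3.7 - 7)/(3 - 7) = 0.723937
L_2(3.7) = (3.7 - 1)/(5 - 1) × (3.7 - 3)/(5 - 3) × (3.7 - 7)/(5 - 7) = 0.389813
L_3(3.7) = (3.7 - 1)/(7 - 1) × (3.7 - 3)/(7 - 3) × (3.7 - 5)/(7 - 5) = -0.051188

P(3.7) = 3×L_0(3.7) + 12×L_1(3.7) + 11×L_2(3.7) + (-12)×L_3(3.7)
P(3.7) = 13.401750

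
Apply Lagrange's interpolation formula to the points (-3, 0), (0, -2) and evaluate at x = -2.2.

Lagrange interpolation formula:
P(x) = Σ yᵢ × Lᵢ(x)
where Lᵢ(x) = Π_{j≠i} (x - xⱼ)/(xᵢ - xⱼ)

L_0(-2.2) = (-2.2 - 0)/(-3 - 0) = 0.733333
L_1(-2.2) = (-2.2 - (-3))/(0 - (-3)) = 0.266667

P(-2.2) = 0×L_0(-2.2) + (-2)×L_1(-2.2)
P(-2.2) = -0.533333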